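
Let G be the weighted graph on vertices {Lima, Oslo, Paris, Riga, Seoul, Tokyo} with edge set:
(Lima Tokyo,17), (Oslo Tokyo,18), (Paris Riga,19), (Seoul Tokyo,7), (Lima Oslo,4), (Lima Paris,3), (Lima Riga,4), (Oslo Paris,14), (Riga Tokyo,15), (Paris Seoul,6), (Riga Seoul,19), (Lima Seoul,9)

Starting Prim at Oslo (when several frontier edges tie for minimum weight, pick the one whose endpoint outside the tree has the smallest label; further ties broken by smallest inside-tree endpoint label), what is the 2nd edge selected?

Prim, starting at Oslo.
Step 1: cheapest edge leaving the tree is Lima Oslo (4); add Lima.
Step 2: cheapest edge leaving the tree is Lima Paris (3); add Paris.
Step 3: cheapest edge leaving the tree is Lima Riga (4); add Riga.
Step 4: cheapest edge leaving the tree is Paris Seoul (6); add Seoul.
Step 5: cheapest edge leaving the tree is Seoul Tokyo (7); add Tokyo.
The 2nd edge added is Lima Paris.

Lima-Paris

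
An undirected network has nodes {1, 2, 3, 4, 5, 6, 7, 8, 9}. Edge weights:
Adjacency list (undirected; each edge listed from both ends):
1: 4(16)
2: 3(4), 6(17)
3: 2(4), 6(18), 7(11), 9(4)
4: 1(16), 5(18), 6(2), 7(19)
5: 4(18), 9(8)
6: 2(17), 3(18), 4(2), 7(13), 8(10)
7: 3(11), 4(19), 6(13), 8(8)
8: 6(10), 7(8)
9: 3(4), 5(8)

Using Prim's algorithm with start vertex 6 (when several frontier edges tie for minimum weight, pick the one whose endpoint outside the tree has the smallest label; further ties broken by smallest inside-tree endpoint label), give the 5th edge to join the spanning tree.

Grow the tree from 6 using Prim:
Step 1: frontier [4—6 2, 6—8 10, 6—7 13, 2—6 17, 3—6 18] → take 4—6 (2); add 4.
Step 2: frontier [1—4 16, 4—5 18, 4—7 19, 6—8 10, 6—7 13, 2—6 17, 3—6 18] → take 6—8 (10); add 8.
Step 3: frontier [1—4 16, 4—5 18, 4—7 19, 6—7 13, 2—6 17, 3—6 18, 7—8 8] → take 7—8 (8); add 7.
Step 4: frontier [1—4 16, 4—5 18, 2—6 17, 3—6 18, 3—7 11] → take 3—7 (11); add 3.
Step 5: frontier [2—3 4, 3—9 4, 1—4 16, 4—5 18, 2—6 17] → take 2—3 (4); add 2.
Step 6: frontier [3—9 4, 1—4 16, 4—5 18] → take 3—9 (4); add 9.
Step 7: frontier [1—4 16, 4—5 18, 5—9 8] → take 5—9 (8); add 5.
Step 8: frontier [1—4 16] → take 1—4 (16); add 1.
The 5th edge added is 2—3.

2-3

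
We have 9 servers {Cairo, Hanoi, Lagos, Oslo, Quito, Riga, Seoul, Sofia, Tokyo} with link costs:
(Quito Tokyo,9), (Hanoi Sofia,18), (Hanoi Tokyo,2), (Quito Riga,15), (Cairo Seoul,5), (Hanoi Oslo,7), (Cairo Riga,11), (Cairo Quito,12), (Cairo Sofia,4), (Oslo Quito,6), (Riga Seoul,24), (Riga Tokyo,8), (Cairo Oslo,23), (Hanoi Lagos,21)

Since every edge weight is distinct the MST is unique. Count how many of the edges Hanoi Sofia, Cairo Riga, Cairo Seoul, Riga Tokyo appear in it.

3

Kruskal's algorithm — process edges by increasing weight (ties by edge label):
Hanoi Tokyo (2): add — endpoints in different components.
Cairo Sofia (4): add — endpoints in different components.
Cairo Seoul (5): add — endpoints in different components.
Oslo Quito (6): add — endpoints in different components.
Hanoi Oslo (7): add — endpoints in different components.
Riga Tokyo (8): add — endpoints in different components.
Quito Tokyo (9): skip — Quito and Tokyo already connected.
Cairo Riga (11): add — endpoints in different components.
Cairo Quito (12): skip — Quito and Cairo already connected.
Quito Riga (15): skip — Quito and Riga already connected.
Hanoi Sofia (18): skip — Sofia and Hanoi already connected.
Hanoi Lagos (21): add — endpoints in different components.
MST edge set: {Hanoi Tokyo, Cairo Sofia, Cairo Seoul, Oslo Quito, Hanoi Oslo, Riga Tokyo, Cairo Riga, Hanoi Lagos}.
Of the listed edges, {Cairo Riga, Cairo Seoul, Riga Tokyo} are in the MST → 3.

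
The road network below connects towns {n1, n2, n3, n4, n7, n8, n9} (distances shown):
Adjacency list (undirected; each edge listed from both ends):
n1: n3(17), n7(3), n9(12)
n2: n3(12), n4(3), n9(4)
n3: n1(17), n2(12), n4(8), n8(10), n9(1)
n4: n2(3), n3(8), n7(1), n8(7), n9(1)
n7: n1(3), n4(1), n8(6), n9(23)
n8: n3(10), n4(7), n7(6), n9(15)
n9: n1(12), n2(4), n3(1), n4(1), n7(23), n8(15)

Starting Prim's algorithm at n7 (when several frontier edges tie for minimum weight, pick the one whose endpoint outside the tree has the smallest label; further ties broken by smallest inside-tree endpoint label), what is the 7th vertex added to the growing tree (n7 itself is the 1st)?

Prim, starting at n7.
Step 1: cheapest edge leaving the tree is n4 n7 (1); add n4.
Step 2: cheapest edge leaving the tree is n4 n9 (1); add n9.
Step 3: cheapest edge leaving the tree is n3 n9 (1); add n3.
Step 4: cheapest edge leaving the tree is n1 n7 (3); add n1.
Step 5: cheapest edge leaving the tree is n2 n4 (3); add n2.
Step 6: cheapest edge leaving the tree is n7 n8 (6); add n8.
Vertex order: n7, n4, n9, n3, n1, n2, n8. The 7th vertex is n8.

n8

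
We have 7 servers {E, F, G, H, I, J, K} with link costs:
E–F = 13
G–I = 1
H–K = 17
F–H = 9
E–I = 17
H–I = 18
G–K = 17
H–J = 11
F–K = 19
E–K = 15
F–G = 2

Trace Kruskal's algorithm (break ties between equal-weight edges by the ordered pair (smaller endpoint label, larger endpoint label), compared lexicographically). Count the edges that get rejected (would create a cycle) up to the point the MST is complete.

0

Kruskal: consider edges lightest-first.
G–I (1): add — endpoints in different components.
F–G (2): add — endpoints in different components.
F–H (9): add — endpoints in different components.
H–J (11): add — endpoints in different components.
E–F (13): add — endpoints in different components.
E–K (15): add — endpoints in different components.
Edges rejected before the tree was complete: 0.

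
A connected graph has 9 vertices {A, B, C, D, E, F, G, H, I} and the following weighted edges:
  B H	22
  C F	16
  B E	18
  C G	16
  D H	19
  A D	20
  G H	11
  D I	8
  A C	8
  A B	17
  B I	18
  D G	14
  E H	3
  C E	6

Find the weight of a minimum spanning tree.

Kruskal: consider edges lightest-first.
E H (3): add — endpoints in different components.
C E (6): add — endpoints in different components.
A C (8): add — endpoints in different components.
D I (8): add — endpoints in different components.
G H (11): add — endpoints in different components.
D G (14): add — endpoints in different components.
C F (16): add — endpoints in different components.
C G (16): skip — C and G already connected.
A B (17): add — endpoints in different components.
MST edges: E H, C E, A C, D I, G H, D G, C F, A B; total weight 3+6+8+8+11+14+16+17 = 83.

83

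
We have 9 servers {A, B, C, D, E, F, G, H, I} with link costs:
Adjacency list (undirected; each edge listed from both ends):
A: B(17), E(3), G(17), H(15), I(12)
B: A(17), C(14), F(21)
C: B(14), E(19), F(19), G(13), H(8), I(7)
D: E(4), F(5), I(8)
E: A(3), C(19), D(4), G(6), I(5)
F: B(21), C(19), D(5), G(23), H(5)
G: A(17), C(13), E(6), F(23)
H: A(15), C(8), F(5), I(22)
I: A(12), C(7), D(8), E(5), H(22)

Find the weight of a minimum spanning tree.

49

Prim's algorithm from D:
Step 1: cheapest edge leaving the tree is D E (4); add E.
Step 2: cheapest edge leaving the tree is A E (3); add A.
Step 3: cheapest edge leaving the tree is D F (5); add F.
Step 4: cheapest edge leaving the tree is F H (5); add H.
Step 5: cheapest edge leaving the tree is E I (5); add I.
Step 6: cheapest edge leaving the tree is E G (6); add G.
Step 7: cheapest edge leaving the tree is C I (7); add C.
Step 8: cheapest edge leaving the tree is B C (14); add B.
MST edges: D E, A E, D F, F H, E I, E G, C I, B C; total weight 4+3+5+5+5+6+7+14 = 49.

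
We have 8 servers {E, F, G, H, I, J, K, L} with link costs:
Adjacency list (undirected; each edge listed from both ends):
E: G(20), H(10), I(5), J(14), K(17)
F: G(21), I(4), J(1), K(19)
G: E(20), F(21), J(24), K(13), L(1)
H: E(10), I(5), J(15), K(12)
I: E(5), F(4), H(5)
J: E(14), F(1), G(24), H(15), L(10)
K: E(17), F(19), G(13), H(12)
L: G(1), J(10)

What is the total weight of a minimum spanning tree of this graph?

Kruskal's algorithm — process edges by increasing weight (ties by edge label):
F-J (1): add — endpoints in different components.
G-L (1): add — endpoints in different components.
F-I (4): add — endpoints in different components.
E-I (5): add — endpoints in different components.
H-I (5): add — endpoints in different components.
E-H (10): skip — E and H already connected.
J-L (10): add — endpoints in different components.
H-K (12): add — endpoints in different components.
MST edges: F-J, G-L, F-I, E-I, H-I, J-L, H-K; total weight 1+1+4+5+5+10+12 = 38.

38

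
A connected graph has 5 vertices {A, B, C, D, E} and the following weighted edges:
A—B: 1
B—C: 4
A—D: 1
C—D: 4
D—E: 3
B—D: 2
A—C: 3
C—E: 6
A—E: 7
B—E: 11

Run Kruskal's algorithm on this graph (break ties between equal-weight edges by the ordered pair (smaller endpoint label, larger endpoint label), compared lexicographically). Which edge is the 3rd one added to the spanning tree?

Kruskal: consider edges lightest-first.
A—B (1): add — endpoints in different components.
A—D (1): add — endpoints in different components.
B—D (2): skip — B and D already connected.
A—C (3): add — endpoints in different components.
D—E (3): add — endpoints in different components.
The 3rd edge added is A—C.

A-C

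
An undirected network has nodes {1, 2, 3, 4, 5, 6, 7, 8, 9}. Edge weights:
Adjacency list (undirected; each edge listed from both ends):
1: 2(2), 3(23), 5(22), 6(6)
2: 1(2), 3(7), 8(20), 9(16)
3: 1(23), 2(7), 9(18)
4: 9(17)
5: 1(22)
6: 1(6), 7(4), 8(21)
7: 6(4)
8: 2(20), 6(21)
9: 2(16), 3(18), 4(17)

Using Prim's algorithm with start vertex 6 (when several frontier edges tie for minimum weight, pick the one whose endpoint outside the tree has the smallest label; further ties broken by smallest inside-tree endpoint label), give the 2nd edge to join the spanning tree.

Grow the tree from 6 using Prim:
Step 1: frontier [6 7 4, 1 6 6, 6 8 21] → take 6 7 (4); add 7.
Step 2: frontier [1 6 6, 6 8 21] → take 1 6 (6); add 1.
Step 3: frontier [1 2 2, 1 5 22, 1 3 23, 6 8 21] → take 1 2 (2); add 2.
Step 4: frontier [1 5 22, 1 3 23, 2 3 7, 2 9 16, 2 8 20, 6 8 21] → take 2 3 (7); add 3.
Step 5: frontier [1 5 22, 2 9 16, 2 8 20, 3 9 18, 6 8 21] → take 2 9 (16); add 9.
Step 6: frontier [1 5 22, 2 8 20, 6 8 21, 4 9 17] → take 4 9 (17); add 4.
Step 7: frontier [1 5 22, 2 8 20, 6 8 21] → take 2 8 (20); add 8.
Step 8: frontier [1 5 22] → take 1 5 (22); add 5.
The 2nd edge added is 1 6.

1-6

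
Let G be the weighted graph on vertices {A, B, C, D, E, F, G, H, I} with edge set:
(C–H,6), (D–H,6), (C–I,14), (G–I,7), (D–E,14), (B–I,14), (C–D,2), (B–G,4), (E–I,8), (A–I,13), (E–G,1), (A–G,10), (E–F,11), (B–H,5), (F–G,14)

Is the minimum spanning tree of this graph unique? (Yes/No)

No

Sort edges by weight, then run Kruskal:
E–G (1): add — endpoints in different components.
C–D (2): add — endpoints in different components.
B–G (4): add — endpoints in different components.
B–H (5): add — endpoints in different components.
C–H (6): add — endpoints in different components.
D–H (6): skip — D and H already connected.
G–I (7): add — endpoints in different components.
E–I (8): skip — E and I already connected.
A–G (10): add — endpoints in different components.
E–F (11): add — endpoints in different components.
Non-tree edge D–H has weight 6, equal to the heaviest edge on its tree cycle — swapping gives another MST of the same weight. Not unique.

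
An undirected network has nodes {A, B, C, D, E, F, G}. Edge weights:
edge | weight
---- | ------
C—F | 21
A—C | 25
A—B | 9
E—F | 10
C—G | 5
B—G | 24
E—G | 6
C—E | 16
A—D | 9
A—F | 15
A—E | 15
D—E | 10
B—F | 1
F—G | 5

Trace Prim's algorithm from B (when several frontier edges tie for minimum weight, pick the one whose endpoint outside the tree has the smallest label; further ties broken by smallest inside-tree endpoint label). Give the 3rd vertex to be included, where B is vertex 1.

G

Prim's algorithm from B:
Step 1: frontier [B—F 1, A—B 9, B—G 24] → take B—F (1); add F.
Step 2: frontier [A—B 9, B—G 24, F—G 5, E—F 10, A—F 15, C—F 21] → take F—G (5); add G.
Step 3: frontier [A—B 9, E—F 10, A—F 15, C—F 21, C—G 5, E—G 6] → take C—G (5); add C.
Step 4: frontier [A—B 9, C—E 16, A—C 25, E—F 10, A—F 15, E—G 6] → take E—G (6); add E.
Step 5: frontier [A—B 9, A—C 25, D—E 10, A—E 15, A—F 15] → take A—B (9); add A.
Step 6: frontier [A—D 9, D—E 10] → take A—D (9); add D.
Vertex order: B, F, G, C, E, A, D. The 3rd vertex is G.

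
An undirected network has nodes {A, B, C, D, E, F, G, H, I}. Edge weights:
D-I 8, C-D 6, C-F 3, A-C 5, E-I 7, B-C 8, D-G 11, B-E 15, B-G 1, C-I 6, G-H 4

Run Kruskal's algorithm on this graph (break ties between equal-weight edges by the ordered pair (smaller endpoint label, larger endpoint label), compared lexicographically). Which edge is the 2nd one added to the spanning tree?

C-F

Sort edges by weight, then run Kruskal:
B-G (1): add — endpoints in different components.
C-F (3): add — endpoints in different components.
G-H (4): add — endpoints in different components.
A-C (5): add — endpoints in different components.
C-D (6): add — endpoints in different components.
C-I (6): add — endpoints in different components.
E-I (7): add — endpoints in different components.
B-C (8): add — endpoints in different components.
The 2nd edge added is C-F.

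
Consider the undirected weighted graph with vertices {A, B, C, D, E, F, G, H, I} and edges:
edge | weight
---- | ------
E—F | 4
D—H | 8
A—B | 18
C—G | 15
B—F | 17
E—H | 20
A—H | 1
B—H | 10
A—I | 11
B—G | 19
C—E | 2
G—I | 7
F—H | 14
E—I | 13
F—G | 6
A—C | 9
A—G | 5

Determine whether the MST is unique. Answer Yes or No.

Kruskal: consider edges lightest-first.
A—H (1): add — endpoints in different components.
C—E (2): add — endpoints in different components.
E—F (4): add — endpoints in different components.
A—G (5): add — endpoints in different components.
F—G (6): add — endpoints in different components.
G—I (7): add — endpoints in different components.
D—H (8): add — endpoints in different components.
A—C (9): skip — A and C already connected.
B—H (10): add — endpoints in different components.
Every non-tree edge has weight strictly greater than the heaviest edge on the tree path between its endpoints, so the MST is unique.

Yes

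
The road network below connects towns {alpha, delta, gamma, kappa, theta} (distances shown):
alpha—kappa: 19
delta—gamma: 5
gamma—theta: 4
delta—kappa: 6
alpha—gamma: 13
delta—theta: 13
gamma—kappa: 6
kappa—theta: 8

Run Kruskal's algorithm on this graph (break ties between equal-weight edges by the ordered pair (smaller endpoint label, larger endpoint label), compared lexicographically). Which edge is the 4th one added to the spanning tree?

alpha-gamma

Sort edges by weight, then run Kruskal:
gamma—theta (4): add — endpoints in different components.
delta—gamma (5): add — endpoints in different components.
delta—kappa (6): add — endpoints in different components.
gamma—kappa (6): skip — kappa and gamma already connected.
kappa—theta (8): skip — kappa and theta already connected.
alpha—gamma (13): add — endpoints in different components.
The 4th edge added is alpha—gamma.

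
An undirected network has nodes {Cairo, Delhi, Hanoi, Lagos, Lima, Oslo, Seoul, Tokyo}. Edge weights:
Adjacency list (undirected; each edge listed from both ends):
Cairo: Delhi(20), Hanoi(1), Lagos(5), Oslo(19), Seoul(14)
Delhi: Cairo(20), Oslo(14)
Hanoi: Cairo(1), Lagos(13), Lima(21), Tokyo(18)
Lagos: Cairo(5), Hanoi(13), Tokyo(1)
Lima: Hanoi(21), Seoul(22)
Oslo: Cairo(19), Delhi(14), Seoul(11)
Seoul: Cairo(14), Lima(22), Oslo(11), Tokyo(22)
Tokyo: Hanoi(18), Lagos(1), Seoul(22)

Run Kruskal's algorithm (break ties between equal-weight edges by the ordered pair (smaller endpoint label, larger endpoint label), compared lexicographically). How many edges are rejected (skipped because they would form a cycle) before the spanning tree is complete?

4

Sort edges by weight, then run Kruskal:
Cairo Hanoi (1): add — endpoints in different components.
Lagos Tokyo (1): add — endpoints in different components.
Cairo Lagos (5): add — endpoints in different components.
Oslo Seoul (11): add — endpoints in different components.
Hanoi Lagos (13): skip — Hanoi and Lagos already connected.
Cairo Seoul (14): add — endpoints in different components.
Delhi Oslo (14): add — endpoints in different components.
Hanoi Tokyo (18): skip — Tokyo and Hanoi already connected.
Cairo Oslo (19): skip — Cairo and Oslo already connected.
Cairo Delhi (20): skip — Cairo and Delhi already connected.
Hanoi Lima (21): add — endpoints in different components.
Edges rejected before the tree was complete: 4.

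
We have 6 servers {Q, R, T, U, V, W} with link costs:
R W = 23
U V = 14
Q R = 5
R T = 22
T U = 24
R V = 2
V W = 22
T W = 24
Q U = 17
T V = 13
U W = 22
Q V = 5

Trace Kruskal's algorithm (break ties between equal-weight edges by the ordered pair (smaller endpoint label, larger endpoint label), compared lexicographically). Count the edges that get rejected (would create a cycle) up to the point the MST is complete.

Kruskal's algorithm — process edges by increasing weight (ties by edge label):
R V (2): add — endpoints in different components.
Q R (5): add — endpoints in different components.
Q V (5): skip — V and Q already connected.
T V (13): add — endpoints in different components.
U V (14): add — endpoints in different components.
Q U (17): skip — U and Q already connected.
R T (22): skip — R and T already connected.
U W (22): add — endpoints in different components.
Edges rejected before the tree was complete: 3.

3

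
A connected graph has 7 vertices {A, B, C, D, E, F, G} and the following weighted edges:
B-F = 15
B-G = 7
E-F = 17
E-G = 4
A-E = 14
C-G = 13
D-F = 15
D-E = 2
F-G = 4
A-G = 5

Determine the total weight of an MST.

Kruskal: consider edges lightest-first.
D-E (2): add — endpoints in different components.
E-G (4): add — endpoints in different components.
F-G (4): add — endpoints in different components.
A-G (5): add — endpoints in different components.
B-G (7): add — endpoints in different components.
C-G (13): add — endpoints in different components.
MST edges: D-E, E-G, F-G, A-G, B-G, C-G; total weight 2+4+4+5+7+13 = 35.

35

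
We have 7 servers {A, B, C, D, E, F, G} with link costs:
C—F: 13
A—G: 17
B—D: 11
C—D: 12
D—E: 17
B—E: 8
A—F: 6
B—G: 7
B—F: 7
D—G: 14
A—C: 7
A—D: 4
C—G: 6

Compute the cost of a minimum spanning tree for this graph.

38

Sort edges by weight, then run Kruskal:
A—D (4): add — endpoints in different components.
A—F (6): add — endpoints in different components.
C—G (6): add — endpoints in different components.
A—C (7): add — endpoints in different components.
B—F (7): add — endpoints in different components.
B—G (7): skip — B and G already connected.
B—E (8): add — endpoints in different components.
MST edges: A—D, A—F, C—G, A—C, B—F, B—E; total weight 4+6+6+7+7+8 = 38.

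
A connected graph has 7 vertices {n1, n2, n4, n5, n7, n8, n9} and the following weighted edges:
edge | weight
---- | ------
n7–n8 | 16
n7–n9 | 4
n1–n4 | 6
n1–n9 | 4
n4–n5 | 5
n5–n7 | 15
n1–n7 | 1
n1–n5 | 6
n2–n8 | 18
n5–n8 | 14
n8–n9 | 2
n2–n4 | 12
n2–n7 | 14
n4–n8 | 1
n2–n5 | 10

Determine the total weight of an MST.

23

Kruskal: consider edges lightest-first.
n1–n7 (1): add. Components now {n9} {n2} {n1,n7} {n5} {n4} {n8}
n4–n8 (1): add. Components now {n9} {n2} {n1,n7} {n5} {n4,n8}
n8–n9 (2): add. Components now {n4,n8,n9} {n2} {n1,n7} {n5}
n1–n9 (4): add. Components now {n1,n4,n7,n8,n9} {n2} {n5}
n7–n9 (4): skip — n9 and n7 already connected.
n4–n5 (5): add. Components now {n1,n4,n5,n7,n8,n9} {n2}
n1–n4 (6): skip — n1 and n4 already connected.
n1–n5 (6): skip — n1 and n5 already connected.
n2–n5 (10): add. Components now {n1,n2,n4,n5,n7,n8,n9}
MST edges: n1–n7, n4–n8, n8–n9, n1–n9, n4–n5, n2–n5; total weight 1+1+2+4+5+10 = 23.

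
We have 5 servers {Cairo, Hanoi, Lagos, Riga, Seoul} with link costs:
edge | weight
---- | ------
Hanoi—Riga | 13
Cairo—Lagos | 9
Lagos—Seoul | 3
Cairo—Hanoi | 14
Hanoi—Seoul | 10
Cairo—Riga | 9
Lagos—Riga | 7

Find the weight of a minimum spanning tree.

29

Grow the tree from Seoul using Prim:
Step 1: frontier [Lagos—Seoul 3, Hanoi—Seoul 10] → take Lagos—Seoul (3); add Lagos.
Step 2: frontier [Lagos—Riga 7, Cairo—Lagos 9, Hanoi—Seoul 10] → take Lagos—Riga (7); add Riga.
Step 3: frontier [Cairo—Lagos 9, Cairo—Riga 9, Hanoi—Riga 13, Hanoi—Seoul 10] → take Cairo—Lagos (9); add Cairo.
Step 4: frontier [Cairo—Hanoi 14, Hanoi—Riga 13, Hanoi—Seoul 10] → take Hanoi—Seoul (10); add Hanoi.
MST edges: Lagos—Seoul, Lagos—Riga, Cairo—Lagos, Hanoi—Seoul; total weight 3+7+9+10 = 29.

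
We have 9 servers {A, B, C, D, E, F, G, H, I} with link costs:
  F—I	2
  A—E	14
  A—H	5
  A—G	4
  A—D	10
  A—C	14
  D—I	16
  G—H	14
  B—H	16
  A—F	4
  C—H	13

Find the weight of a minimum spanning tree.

68

Sort edges by weight, then run Kruskal:
F—I (2): add — endpoints in different components.
A—F (4): add — endpoints in different components.
A—G (4): add — endpoints in different components.
A—H (5): add — endpoints in different components.
A—D (10): add — endpoints in different components.
C—H (13): add — endpoints in different components.
A—C (14): skip — A and C already connected.
A—E (14): add — endpoints in different components.
G—H (14): skip — G and H already connected.
B—H (16): add — endpoints in different components.
MST edges: F—I, A—F, A—G, A—H, A—D, C—H, A—E, B—H; total weight 2+4+4+5+10+13+14+16 = 68.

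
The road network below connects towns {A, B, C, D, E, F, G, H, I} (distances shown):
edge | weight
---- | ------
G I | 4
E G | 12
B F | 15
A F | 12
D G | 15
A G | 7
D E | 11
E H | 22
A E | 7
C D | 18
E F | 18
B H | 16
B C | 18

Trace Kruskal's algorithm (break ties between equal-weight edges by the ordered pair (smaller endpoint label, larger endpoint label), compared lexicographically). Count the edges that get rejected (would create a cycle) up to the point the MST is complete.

Kruskal: consider edges lightest-first.
G I (4): add — endpoints in different components.
A E (7): add — endpoints in different components.
A G (7): add — endpoints in different components.
D E (11): add — endpoints in different components.
A F (12): add — endpoints in different components.
E G (12): skip — E and G already connected.
B F (15): add — endpoints in different components.
D G (15): skip — D and G already connected.
B H (16): add — endpoints in different components.
B C (18): add — endpoints in different components.
Edges rejected before the tree was complete: 2.

2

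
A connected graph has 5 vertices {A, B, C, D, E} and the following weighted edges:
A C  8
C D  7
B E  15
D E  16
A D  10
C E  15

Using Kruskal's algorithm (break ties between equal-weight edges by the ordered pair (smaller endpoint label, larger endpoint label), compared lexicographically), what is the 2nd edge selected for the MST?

Sort edges by weight, then run Kruskal:
C D (7): add — endpoints in different components.
A C (8): add — endpoints in different components.
A D (10): skip — A and D already connected.
B E (15): add — endpoints in different components.
C E (15): add — endpoints in different components.
The 2nd edge added is A C.

A-C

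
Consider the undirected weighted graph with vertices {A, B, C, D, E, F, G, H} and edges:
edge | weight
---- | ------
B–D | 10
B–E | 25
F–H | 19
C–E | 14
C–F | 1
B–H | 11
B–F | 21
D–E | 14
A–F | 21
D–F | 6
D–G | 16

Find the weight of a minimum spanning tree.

Prim, starting at D.
Step 1: cheapest edge leaving the tree is D–F (6); add F.
Step 2: cheapest edge leaving the tree is C–F (1); add C.
Step 3: cheapest edge leaving the tree is B–D (10); add B.
Step 4: cheapest edge leaving the tree is B–H (11); add H.
Step 5: cheapest edge leaving the tree is C–E (14); add E.
Step 6: cheapest edge leaving the tree is D–G (16); add G.
Step 7: cheapest edge leaving the tree is A–F (21); add A.
MST edges: D–F, C–F, B–D, B–H, C–E, D–G, A–F; total weight 6+1+10+11+14+16+21 = 79.

79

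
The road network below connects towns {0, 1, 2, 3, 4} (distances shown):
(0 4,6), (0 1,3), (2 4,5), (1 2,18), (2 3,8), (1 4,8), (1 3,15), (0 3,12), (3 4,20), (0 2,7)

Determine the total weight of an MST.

22

Prim, starting at 4.
Step 1: cheapest edge leaving the tree is 2 4 (5); add 2.
Step 2: cheapest edge leaving the tree is 0 4 (6); add 0.
Step 3: cheapest edge leaving the tree is 0 1 (3); add 1.
Step 4: cheapest edge leaving the tree is 2 3 (8); add 3.
MST edges: 2 4, 0 4, 0 1, 2 3; total weight 5+6+3+8 = 22.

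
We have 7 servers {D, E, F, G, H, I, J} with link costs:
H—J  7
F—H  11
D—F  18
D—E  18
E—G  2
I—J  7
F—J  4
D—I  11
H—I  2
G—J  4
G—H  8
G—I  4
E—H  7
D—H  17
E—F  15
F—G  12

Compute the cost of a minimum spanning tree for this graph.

27

Kruskal's algorithm — process edges by increasing weight (ties by edge label):
E—G (2): add — endpoints in different components.
H—I (2): add — endpoints in different components.
F—J (4): add — endpoints in different components.
G—I (4): add — endpoints in different components.
G—J (4): add — endpoints in different components.
E—H (7): skip — E and H already connected.
H—J (7): skip — H and J already connected.
I—J (7): skip — I and J already connected.
G—H (8): skip — G and H already connected.
D—I (11): add — endpoints in different components.
MST edges: E—G, H—I, F—J, G—I, G—J, D—I; total weight 2+2+4+4+4+11 = 27.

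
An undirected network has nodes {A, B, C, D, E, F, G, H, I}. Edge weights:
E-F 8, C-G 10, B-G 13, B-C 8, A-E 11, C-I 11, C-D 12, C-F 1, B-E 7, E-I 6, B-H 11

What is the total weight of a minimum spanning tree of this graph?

66

Sort edges by weight, then run Kruskal:
C-F (1): add — endpoints in different components.
E-I (6): add — endpoints in different components.
B-E (7): add — endpoints in different components.
B-C (8): add — endpoints in different components.
E-F (8): skip — E and F already connected.
C-G (10): add — endpoints in different components.
A-E (11): add — endpoints in different components.
B-H (11): add — endpoints in different components.
C-I (11): skip — C and I already connected.
C-D (12): add — endpoints in different components.
MST edges: C-F, E-I, B-E, B-C, C-G, A-E, B-H, C-D; total weight 1+6+7+8+10+11+11+12 = 66.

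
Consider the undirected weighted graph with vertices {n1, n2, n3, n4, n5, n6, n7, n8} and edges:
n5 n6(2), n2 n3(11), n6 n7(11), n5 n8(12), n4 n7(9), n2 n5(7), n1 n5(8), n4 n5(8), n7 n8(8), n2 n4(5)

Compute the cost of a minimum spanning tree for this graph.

Prim's algorithm from n7:
Step 1: cheapest edge leaving the tree is n7 n8 (8); add n8.
Step 2: cheapest edge leaving the tree is n4 n7 (9); add n4.
Step 3: cheapest edge leaving the tree is n2 n4 (5); add n2.
Step 4: cheapest edge leaving the tree is n2 n5 (7); add n5.
Step 5: cheapest edge leaving the tree is n5 n6 (2); add n6.
Step 6: cheapest edge leaving the tree is n1 n5 (8); add n1.
Step 7: cheapest edge leaving the tree is n2 n3 (11); add n3.
MST edges: n7 n8, n4 n7, n2 n4, n2 n5, n5 n6, n1 n5, n2 n3; total weight 8+9+5+7+2+8+11 = 50.

50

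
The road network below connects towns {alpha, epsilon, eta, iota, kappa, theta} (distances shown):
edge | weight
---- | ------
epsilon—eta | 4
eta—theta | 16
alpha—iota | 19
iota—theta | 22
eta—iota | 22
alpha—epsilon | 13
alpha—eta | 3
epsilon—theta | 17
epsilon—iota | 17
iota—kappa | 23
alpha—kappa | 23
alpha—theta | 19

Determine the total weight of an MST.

63

Prim's algorithm from eta:
Step 1: cheapest edge leaving the tree is alpha—eta (3); add alpha.
Step 2: cheapest edge leaving the tree is epsilon—eta (4); add epsilon.
Step 3: cheapest edge leaving the tree is eta—theta (16); add theta.
Step 4: cheapest edge leaving the tree is epsilon—iota (17); add iota.
Step 5: cheapest edge leaving the tree is alpha—kappa (23); add kappa.
MST edges: alpha—eta, epsilon—eta, eta—theta, epsilon—iota, alpha—kappa; total weight 3+4+16+17+23 = 63.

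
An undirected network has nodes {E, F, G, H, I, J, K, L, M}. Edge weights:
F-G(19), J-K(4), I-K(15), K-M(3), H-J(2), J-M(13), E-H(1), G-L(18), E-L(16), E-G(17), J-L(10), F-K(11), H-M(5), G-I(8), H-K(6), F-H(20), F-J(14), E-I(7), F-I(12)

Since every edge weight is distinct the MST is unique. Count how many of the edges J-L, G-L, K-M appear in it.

2

Sort edges by weight, then run Kruskal:
E-H (1): add — endpoints in different components.
H-J (2): add — endpoints in different components.
K-M (3): add — endpoints in different components.
J-K (4): add — endpoints in different components.
H-M (5): skip — H and M already connected.
H-K (6): skip — H and K already connected.
E-I (7): add — endpoints in different components.
G-I (8): add — endpoints in different components.
J-L (10): add — endpoints in different components.
F-K (11): add — endpoints in different components.
MST edge set: {E-H, H-J, K-M, J-K, E-I, G-I, J-L, F-K}.
Of the listed edges, {J-L, K-M} are in the MST → 2.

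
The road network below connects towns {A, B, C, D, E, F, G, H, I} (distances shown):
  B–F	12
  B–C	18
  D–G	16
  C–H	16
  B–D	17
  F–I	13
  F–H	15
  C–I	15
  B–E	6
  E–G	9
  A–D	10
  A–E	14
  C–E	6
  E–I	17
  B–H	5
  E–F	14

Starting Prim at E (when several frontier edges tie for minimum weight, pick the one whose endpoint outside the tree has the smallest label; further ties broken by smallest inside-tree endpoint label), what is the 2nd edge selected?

B-H

Grow the tree from E using Prim:
Step 1: cheapest edge leaving the tree is B–E (6); add B.
Step 2: cheapest edge leaving the tree is B–H (5); add H.
Step 3: cheapest edge leaving the tree is C–E (6); add C.
Step 4: cheapest edge leaving the tree is E–G (9); add G.
Step 5: cheapest edge leaving the tree is B–F (12); add F.
Step 6: cheapest edge leaving the tree is F–I (13); add I.
Step 7: cheapest edge leaving the tree is A–E (14); add A.
Step 8: cheapest edge leaving the tree is A–D (10); add D.
The 2nd edge added is B–H.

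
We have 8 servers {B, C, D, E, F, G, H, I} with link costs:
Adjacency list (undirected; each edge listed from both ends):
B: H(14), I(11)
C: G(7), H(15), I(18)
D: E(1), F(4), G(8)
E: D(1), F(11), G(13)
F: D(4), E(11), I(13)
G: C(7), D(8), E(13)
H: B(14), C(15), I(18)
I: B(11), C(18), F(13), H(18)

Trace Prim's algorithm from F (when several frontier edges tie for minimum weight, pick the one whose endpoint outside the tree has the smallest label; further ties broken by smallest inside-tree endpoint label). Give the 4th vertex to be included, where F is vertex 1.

G

Prim's algorithm from F:
Step 1: cheapest edge leaving the tree is D—F (4); add D.
Step 2: cheapest edge leaving the tree is D—E (1); add E.
Step 3: cheapest edge leaving the tree is D—G (8); add G.
Step 4: cheapest edge leaving the tree is C—G (7); add C.
Step 5: cheapest edge leaving the tree is F—I (13); add I.
Step 6: cheapest edge leaving the tree is B—I (11); add B.
Step 7: cheapest edge leaving the tree is B—H (14); add H.
Vertex order: F, D, E, G, C, I, B, H. The 4th vertex is G.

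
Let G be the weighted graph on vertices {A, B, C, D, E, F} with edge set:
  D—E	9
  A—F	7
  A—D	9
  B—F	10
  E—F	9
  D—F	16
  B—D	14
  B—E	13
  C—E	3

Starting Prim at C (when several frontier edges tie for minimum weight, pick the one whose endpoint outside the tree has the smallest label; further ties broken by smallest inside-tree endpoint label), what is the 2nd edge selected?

Grow the tree from C using Prim:
Step 1: frontier [C—E 3] → take C—E (3); add E.
Step 2: frontier [D—E 9, E—F 9, B—E 13] → take D—E (9); add D.
Step 3: frontier [A—D 9, B—D 14, D—F 16, E—F 9, B—E 13] → take A—D (9); add A.
Step 4: frontier [A—F 7, B—D 14, D—F 16, E—F 9, B—E 13] → take A—F (7); add F.
Step 5: frontier [B—D 14, B—E 13, B—F 10] → take B—F (10); add B.
The 2nd edge added is D—E.

D-E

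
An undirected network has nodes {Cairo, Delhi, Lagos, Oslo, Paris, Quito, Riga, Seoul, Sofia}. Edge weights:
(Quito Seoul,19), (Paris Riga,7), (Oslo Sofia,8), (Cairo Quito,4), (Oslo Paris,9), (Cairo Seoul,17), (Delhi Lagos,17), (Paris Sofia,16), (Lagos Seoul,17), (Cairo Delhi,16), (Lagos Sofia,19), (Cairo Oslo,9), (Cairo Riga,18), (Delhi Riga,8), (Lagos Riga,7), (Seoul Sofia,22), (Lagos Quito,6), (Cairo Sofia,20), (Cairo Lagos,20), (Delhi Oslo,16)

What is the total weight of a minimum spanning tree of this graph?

Sort edges by weight, then run Kruskal:
Cairo Quito (4): add — endpoints in different components.
Lagos Quito (6): add — endpoints in different components.
Lagos Riga (7): add — endpoints in different components.
Paris Riga (7): add — endpoints in different components.
Delhi Riga (8): add — endpoints in different components.
Oslo Sofia (8): add — endpoints in different components.
Cairo Oslo (9): add — endpoints in different components.
Oslo Paris (9): skip — Oslo and Paris already connected.
Cairo Delhi (16): skip — Delhi and Cairo already connected.
Delhi Oslo (16): skip — Delhi and Oslo already connected.
Paris Sofia (16): skip — Sofia and Paris already connected.
Cairo Seoul (17): add — endpoints in different components.
MST edges: Cairo Quito, Lagos Quito, Lagos Riga, Paris Riga, Delhi Riga, Oslo Sofia, Cairo Oslo, Cairo Seoul; total weight 4+6+7+7+8+8+9+17 = 66.

66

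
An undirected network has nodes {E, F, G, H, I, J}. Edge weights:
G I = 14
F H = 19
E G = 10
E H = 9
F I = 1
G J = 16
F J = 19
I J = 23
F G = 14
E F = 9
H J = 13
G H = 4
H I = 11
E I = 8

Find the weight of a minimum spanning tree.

Prim's algorithm from F:
Step 1: cheapest edge leaving the tree is F I (1); add I.
Step 2: cheapest edge leaving the tree is E I (8); add E.
Step 3: cheapest edge leaving the tree is E H (9); add H.
Step 4: cheapest edge leaving the tree is G H (4); add G.
Step 5: cheapest edge leaving the tree is H J (13); add J.
MST edges: F I, E I, E H, G H, H J; total weight 1+8+9+4+13 = 35.

35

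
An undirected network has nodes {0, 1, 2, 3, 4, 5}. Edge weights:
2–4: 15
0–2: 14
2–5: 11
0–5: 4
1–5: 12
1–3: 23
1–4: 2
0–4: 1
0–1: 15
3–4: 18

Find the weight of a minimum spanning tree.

36

Prim's algorithm from 0:
Step 1: frontier [0–4 1, 0–5 4, 0–2 14, 0–1 15] → take 0–4 (1); add 4.
Step 2: frontier [0–5 4, 0–2 14, 0–1 15, 1–4 2, 2–4 15, 3–4 18] → take 1–4 (2); add 1.
Step 3: frontier [0–5 4, 0–2 14, 1–5 12, 1–3 23, 2–4 15, 3–4 18] → take 0–5 (4); add 5.
Step 4: frontier [0–2 14, 1–3 23, 2–4 15, 3–4 18, 2–5 11] → take 2–5 (11); add 2.
Step 5: frontier [1–3 23, 3–4 18] → take 3–4 (18); add 3.
MST edges: 0–4, 1–4, 0–5, 2–5, 3–4; total weight 1+2+4+11+18 = 36.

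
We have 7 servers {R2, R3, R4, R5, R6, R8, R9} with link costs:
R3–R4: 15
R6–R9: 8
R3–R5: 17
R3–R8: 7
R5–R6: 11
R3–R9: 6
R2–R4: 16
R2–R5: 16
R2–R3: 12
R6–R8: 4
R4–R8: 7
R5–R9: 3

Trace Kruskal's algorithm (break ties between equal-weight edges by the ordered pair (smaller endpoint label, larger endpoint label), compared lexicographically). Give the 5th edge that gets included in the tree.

Kruskal's algorithm — process edges by increasing weight (ties by edge label):
R5–R9 (3): add. Components now {R8} {R6} {R5,R9} {R2} {R3} {R4}
R6–R8 (4): add. Components now {R6,R8} {R5,R9} {R2} {R3} {R4}
R3–R9 (6): add. Components now {R6,R8} {R3,R5,R9} {R2} {R4}
R3–R8 (7): add. Components now {R3,R5,R6,R8,R9} {R2} {R4}
R4–R8 (7): add. Components now {R3,R4,R5,R6,R8,R9} {R2}
R6–R9 (8): skip — R6 and R9 already connected.
R5–R6 (11): skip — R6 and R5 already connected.
R2–R3 (12): add. Components now {R2,R3,R4,R5,R6,R8,R9}
The 5th edge added is R4–R8.

R4-R8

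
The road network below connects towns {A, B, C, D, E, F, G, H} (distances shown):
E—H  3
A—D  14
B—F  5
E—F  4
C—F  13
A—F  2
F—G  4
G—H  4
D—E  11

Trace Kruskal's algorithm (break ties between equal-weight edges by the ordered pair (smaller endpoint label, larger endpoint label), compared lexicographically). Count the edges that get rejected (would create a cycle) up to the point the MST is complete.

1

Sort edges by weight, then run Kruskal:
A—F (2): add — endpoints in different components.
E—H (3): add — endpoints in different components.
E—F (4): add — endpoints in different components.
F—G (4): add — endpoints in different components.
G—H (4): skip — G and H already connected.
B—F (5): add — endpoints in different components.
D—E (11): add — endpoints in different components.
C—F (13): add — endpoints in different components.
Edges rejected before the tree was complete: 1.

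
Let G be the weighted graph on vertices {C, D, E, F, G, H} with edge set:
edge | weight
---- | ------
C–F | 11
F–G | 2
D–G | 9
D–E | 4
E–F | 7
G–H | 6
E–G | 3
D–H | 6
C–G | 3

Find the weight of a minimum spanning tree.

Kruskal's algorithm — process edges by increasing weight (ties by edge label):
F–G (2): add — endpoints in different components.
C–G (3): add — endpoints in different components.
E–G (3): add — endpoints in different components.
D–E (4): add — endpoints in different components.
D–H (6): add — endpoints in different components.
MST edges: F–G, C–G, E–G, D–E, D–H; total weight 2+3+3+4+6 = 18.

18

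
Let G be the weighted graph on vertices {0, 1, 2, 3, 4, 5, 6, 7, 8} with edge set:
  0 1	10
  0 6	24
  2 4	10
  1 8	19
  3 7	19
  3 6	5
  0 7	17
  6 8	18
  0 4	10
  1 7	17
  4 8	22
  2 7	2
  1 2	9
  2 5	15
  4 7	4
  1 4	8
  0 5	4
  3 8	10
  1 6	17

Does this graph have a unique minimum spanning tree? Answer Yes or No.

Kruskal's algorithm — process edges by increasing weight (ties by edge label):
2 7 (2): add — endpoints in different components.
0 5 (4): add — endpoints in different components.
4 7 (4): add — endpoints in different components.
3 6 (5): add — endpoints in different components.
1 4 (8): add — endpoints in different components.
1 2 (9): skip — 1 and 2 already connected.
0 1 (10): add — endpoints in different components.
0 4 (10): skip — 0 and 4 already connected.
2 4 (10): skip — 2 and 4 already connected.
3 8 (10): add — endpoints in different components.
2 5 (15): skip — 2 and 5 already connected.
0 7 (17): skip — 0 and 7 already connected.
1 6 (17): add — endpoints in different components.
Non-tree edge 0 4 has weight 10, equal to the heaviest edge on its tree cycle — swapping gives another MST of the same weight. Not unique.

No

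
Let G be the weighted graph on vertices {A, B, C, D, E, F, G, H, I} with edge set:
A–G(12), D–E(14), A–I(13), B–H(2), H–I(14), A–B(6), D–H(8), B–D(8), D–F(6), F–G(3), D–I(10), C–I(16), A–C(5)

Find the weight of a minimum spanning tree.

54

Prim, starting at A.
Step 1: cheapest edge leaving the tree is A–C (5); add C.
Step 2: cheapest edge leaving the tree is A–B (6); add B.
Step 3: cheapest edge leaving the tree is B–H (2); add H.
Step 4: cheapest edge leaving the tree is B–D (8); add D.
Step 5: cheapest edge leaving the tree is D–F (6); add F.
Step 6: cheapest edge leaving the tree is F–G (3); add G.
Step 7: cheapest edge leaving the tree is D–I (10); add I.
Step 8: cheapest edge leaving the tree is D–E (14); add E.
MST edges: A–C, A–B, B–H, B–D, D–F, F–G, D–I, D–E; total weight 5+6+2+8+6+3+10+14 = 54.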